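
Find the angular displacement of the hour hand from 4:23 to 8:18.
The hour hand moves 0.5 degrees per minute.
Time elapsed: 8:18 - 4:23 = 235 minutes
Angular displacement: 235 x 0.5 = 117.5 degrees

Final answer: 117.5 degrees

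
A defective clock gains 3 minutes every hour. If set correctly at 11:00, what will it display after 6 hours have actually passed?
For every 60 true minutes, the faulty clock advances 60 + 3 = 63 minutes.
True elapsed: 6 hours = 360 minutes.
Faulty clock advances: 360 x 63/60 = 378 minutes (drift: 18 minutes ahead).
Shown time: 11:00 + 378 minutes = 5:18.

Final answer: 5:18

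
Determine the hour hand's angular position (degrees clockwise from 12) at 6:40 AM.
The hour hand moves 30 degrees per hour and 0.5 degrees per minute.
At 6:40: (6) x 30 + 40 x 0.5 = 180 + 20 = 200 degrees

Final answer: 200 degrees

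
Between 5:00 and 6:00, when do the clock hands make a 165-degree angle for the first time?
At t minutes past 5:00, the hour hand is at 30 x 5 + 0.5t degrees and the minute hand is at 6t degrees.
The smaller angle between them is 165 degrees when |30H - 5.5t| = 165 or |30H - 5.5t| = 195.
With H = 5, solve 30 x 5 - 5.5t = +/- target for each target:
  t = (30 x 5 - 165) / 5.5 = -2.73 (outside (0, 60))
  t = (30 x 5 + 165) / 5.5 = 57.27
  t = (30 x 5 - 195) / 5.5 = -8.18 (outside (0, 60))
  t = (30 x 5 + 195) / 5.5 = 62.73 (outside (0, 60))
Valid solutions in (0, 60): {57.27} minutes.
The first occurrence is t = 57.27 minutes.
The hands form a 165-degree angle at 57.27 minutes past 5:00.

Final answer: 57.27 minutes past 5:00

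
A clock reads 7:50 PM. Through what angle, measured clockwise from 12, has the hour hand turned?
The hour hand moves 30 degrees per hour and 0.5 degrees per minute.
At 7:50: (7) x 30 + 50 x 0.5 = 210 + 25 = 235 degrees

Final answer: 235 degrees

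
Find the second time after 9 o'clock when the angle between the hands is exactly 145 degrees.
At t minutes past 9:00, the hour hand is at 30 x 9 + 0.5t degrees and the minute hand is at 6t degrees.
The smaller angle between them is 145 degrees when |30H - 5.5t| = 145 or |30H - 5.5t| = 215.
With H = 9, solve 30 x 9 - 5.5t = +/- target for each target:
  t = (30 x 9 - 145) / 5.5 = 22.73
  t = (30 x 9 + 145) / 5.5 = 75.45 (outside (0, 60))
  t = (30 x 9 - 215) / 5.5 = 10
  t = (30 x 9 + 215) / 5.5 = 88.18 (outside (0, 60))
Valid solutions in (0, 60): {10, 22.73} minutes.
The second occurrence is t = 22.73 minutes.
The hands form a 145-degree angle at 22.73 minutes past 9:00.

Final answer: 22.73 minutes past 9:00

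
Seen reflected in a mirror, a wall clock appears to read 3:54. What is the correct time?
Reflection across the vertical (12-6) axis maps a hand at angle A degrees to (360 - A) degrees, which sends a reading of T minutes past 12:00 to (720 - T) minutes past 12:00.
Mirror reads 3:54 = 234 minutes past 12:00.
Actual time: (720 - 234) mod 720 = 486 minutes = 8:06.

Final answer: 8:06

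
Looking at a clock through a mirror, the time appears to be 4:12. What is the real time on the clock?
Reflection across the vertical (12-6) axis maps a hand at angle A degrees to (360 - A) degrees, which sends a reading of T minutes past 12:00 to (720 - T) minutes past 12:00.
Mirror reads 4:12 = 252 minutes past 12:00.
Actual time: (720 - 252) mod 720 = 468 minutes = 7:48.

Final answer: 7:48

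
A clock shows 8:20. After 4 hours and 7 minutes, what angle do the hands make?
First find the time 4 hours and 7 minutes after 8:20.
Total minutes: 8 x 60 + 20 + 4 x 60 + 7 = 747.
747 mod 720 = 27 minutes = 12:27.
Now compute the angle at 12:27:
Hour hand: 0 x 30 + 27 x 0.5 = 13.5 degrees
Minute hand: 27 x 6 = 162 degrees
Difference: |13.5 - 162| = 148.5 degrees
The angle is 148.5 degrees

Final answer: 148.5 degrees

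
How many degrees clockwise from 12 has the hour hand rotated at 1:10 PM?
The hour hand moves 30 degrees per hour and 0.5 degrees per minute.
At 1:10: (1) x 30 + 10 x 0.5 = 30 + 5 = 35 degrees

Final answer: 35 degrees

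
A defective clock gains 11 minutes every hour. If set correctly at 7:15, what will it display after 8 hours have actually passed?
For every 60 true minutes, the faulty clock advances 60 + 11 = 71 minutes.
True elapsed: 8 hours = 480 minutes.
Faulty clock advances: 480 x 71/60 = 568 minutes (drift: 88 minutes ahead).
Shown time: 7:15 + 568 minutes = 4:43.

Final answer: 4:43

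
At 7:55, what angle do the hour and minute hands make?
Hour hand position: 7 x 30 + 55 x 0.5 = 237.5 degrees
Minute hand position: 55 x 6 = 330 degrees
Difference: |237.5 - 330| = 92.5 degrees
The angle between the hands is 92.5 degrees

Final answer: 92.5 degrees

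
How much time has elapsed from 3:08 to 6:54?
From 3:08 to 6:54:
(6 x 60 + 54) - (3 x 60 + 8) = 414 - 188 = 226 minutes
= 3 hours and 46 minutes

Final answer: 3 hours and 46 minutes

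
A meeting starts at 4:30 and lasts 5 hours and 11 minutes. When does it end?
Starting time: 4:30
Adding 11 minutes to 30 minutes: 30 + 11 = 41 minutes
Adding 5 hours: 4 + 5 = 9
Final time: 9:41

Final answer: 9:41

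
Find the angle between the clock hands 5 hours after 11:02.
First find the time 5 hours after 11:02.
Total minutes: 11 x 60 + 2 + 5 x 60 + 0 = 962.
962 mod 720 = 242 minutes = 4:02.
Now compute the angle at 4:02:
Hour hand: 4 x 30 + 2 x 0.5 = 121 degrees
Minute hand: 2 x 6 = 12 degrees
Difference: |121 - 12| = 109 degrees
The angle is 109 degrees

Final answer: 109 degrees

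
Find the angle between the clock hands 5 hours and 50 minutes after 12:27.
First find the time 5 hours and 50 minutes after 12:27.
Total minutes: 12 x 60 + 27 + 5 x 60 + 50 = 1097.
1097 mod 720 = 377 minutes = 6:17.
Now compute the angle at 6:17:
Hour hand: 6 x 30 + 17 x 0.5 = 188.5 degrees
Minute hand: 17 x 6 = 102 degrees
Difference: |188.5 - 102| = 86.5 degrees
The angle is 86.5 degrees

Final answer: 86.5 degrees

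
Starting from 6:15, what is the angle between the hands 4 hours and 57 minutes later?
First find the time 4 hours and 57 minutes after 6:15.
Total minutes: 6 x 60 + 15 + 4 x 60 + 57 = 672.
672 mod 720 = 672 minutes = 11:12.
Now compute the angle at 11:12:
Hour hand: 11 x 30 + 12 x 0.5 = 336 degrees
Minute hand: 12 x 6 = 72 degrees
Difference: |336 - 72| = 264 degrees
Smaller angle: 360 - 264 = 96 degrees

Final answer: 96 degrees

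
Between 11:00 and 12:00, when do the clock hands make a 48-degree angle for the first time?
At t minutes past 11:00, the hour hand is at 30 x 11 + 0.5t degrees and the minute hand is at 6t degrees.
The smaller angle between them is 48 degrees when |30H - 5.5t| = 48 or |30H - 5.5t| = 312.
With H = 11, solve 30 x 11 - 5.5t = +/- target for each target:
  t = (30 x 11 - 48) / 5.5 = 51.27
  t = (30 x 11 + 48) / 5.5 = 68.73 (outside (0, 60))
  t = (30 x 11 - 312) / 5.5 = 3.27
  t = (30 x 11 + 312) / 5.5 = 116.73 (outside (0, 60))
Valid solutions in (0, 60): {3.27, 51.27} minutes.
The first occurrence is t = 3.27 minutes.
The hands form a 48-degree angle at 3.27 minutes past 11:00.

Final answer: 3.27 minutes past 11:00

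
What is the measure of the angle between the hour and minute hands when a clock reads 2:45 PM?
Hour hand position: 2 x 30 + 45 x 0.5 = 82.5 degrees
Minute hand position: 45 x 6 = 270 degrees
Difference: |82.5 - 270| = 187.5 degrees
Since 187.5 > 180, the smaller angle is 360 - 187.5 = 172.5 degrees

Final answer: 172.5 degrees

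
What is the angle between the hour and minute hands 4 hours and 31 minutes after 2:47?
First find the time 4 hours and 31 minutes after 2:47.
Total minutes: 2 x 60 + 47 + 4 x 60 + 31 = 438.
438 mod 720 = 438 minutes = 7:18.
Now compute the angle at 7:18:
Hour hand: 7 x 30 + 18 x 0.5 = 219 degrees
Minute hand: 18 x 6 = 108 degrees
Difference: |219 - 108| = 111 degrees
The angle is 111 degrees

Final answer: 111 degrees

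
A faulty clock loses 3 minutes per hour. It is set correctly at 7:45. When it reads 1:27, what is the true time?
For every 60 true minutes, the faulty clock advances 57 minutes, so 1 faulty-clock minute corresponds to 60/57 true minutes.
From 7:45 to 1:27 on the faulty dial is 342 minutes.
True elapsed: 342 x 60/57 = 360 minutes = 6 hours.
True time: 7:45 + 6 hours = 1:45.

Final answer: 1:45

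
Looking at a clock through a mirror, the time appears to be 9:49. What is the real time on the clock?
Reflection across the vertical (12-6) axis maps a hand at angle A degrees to (360 - A) degrees, which sends a reading of T minutes past 12:00 to (720 - T) minutes past 12:00.
Mirror reads 9:49 = 589 minutes past 12:00.
Actual time: (720 - 589) mod 720 = 131 minutes = 2:11.

Final answer: 2:11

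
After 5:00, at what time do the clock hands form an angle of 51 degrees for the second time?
At t minutes past 5:00, the hour hand is at 30 x 5 + 0.5t degrees and the minute hand is at 6t degrees.
The smaller angle between them is 51 degrees when |30H - 5.5t| = 51 or |30H - 5.5t| = 309.
With H = 5, solve 30 x 5 - 5.5t = +/- target for each target:
  t = (30 x 5 - 51) / 5.5 = 18
  t = (30 x 5 + 51) / 5.5 = 36.55
  t = (30 x 5 - 309) / 5.5 = -28.91 (outside (0, 60))
  t = (30 x 5 + 309) / 5.5 = 83.45 (outside (0, 60))
Valid solutions in (0, 60): {18, 36.55} minutes.
The second occurrence is t = 36.55 minutes.
The hands form a 51-degree angle at 36.55 minutes past 5:00.

Final answer: 36.55 minutes past 5:00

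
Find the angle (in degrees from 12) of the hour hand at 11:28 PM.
The hour hand moves 30 degrees per hour and 0.5 degrees per minute.
At 11:28: (11) x 30 + 28 x 0.5 = 330 + 14 = 344 degrees

Final answer: 344 degrees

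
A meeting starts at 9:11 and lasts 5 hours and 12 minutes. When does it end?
Starting time: 9:11
Adding 12 minutes to 11 minutes: 11 + 12 = 23 minutes
Adding 5 hours: 9 + 5 = 14 - 12 = 2
Final time: 2:23

Final answer: 2:23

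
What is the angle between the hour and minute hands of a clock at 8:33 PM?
Hour hand position: 8 x 30 + 33 x 0.5 = 256.5 degrees
Minute hand position: 33 x 6 = 198 degrees
Difference: |256.5 - 198| = 58.5 degrees
The angle between the hands is 58.5 degrees

Final answer: 58.5 degrees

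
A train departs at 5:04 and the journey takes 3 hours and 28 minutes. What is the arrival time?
Starting time: 5:04
Adding 28 minutes to 4 minutes: 4 + 28 = 32 minutes
Adding 3 hours: 5 + 3 = 8
Final time: 8:32

Final answer: 8:32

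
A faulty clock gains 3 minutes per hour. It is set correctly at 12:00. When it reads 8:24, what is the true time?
For every 60 true minutes, the faulty clock advances 63 minutes, so 1 faulty-clock minute corresponds to 60/63 true minutes.
From 12:00 to 8:24 on the faulty dial is 504 minutes.
True elapsed: 504 x 60/63 = 480 minutes = 8 hours.
True time: 12:00 + 8 hours = 8:00.

Final answer: 8:00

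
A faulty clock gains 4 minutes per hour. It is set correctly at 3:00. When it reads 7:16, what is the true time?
For every 60 true minutes, the faulty clock advances 64 minutes, so 1 faulty-clock minute corresponds to 60/64 true minutes.
From 3:00 to 7:16 on the faulty dial is 256 minutes.
True elapsed: 256 x 60/64 = 240 minutes = 4 hours.
True time: 3:00 + 4 hours = 7:00.

Final answer: 7:00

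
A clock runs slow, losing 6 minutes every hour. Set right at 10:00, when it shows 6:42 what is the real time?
For every 60 true minutes, the faulty clock advances 54 minutes, so 1 faulty-clock minute corresponds to 60/54 true minutes.
From 10:00 to 6:42 on the faulty dial is 522 minutes.
True elapsed: 522 x 60/54 = 580 minutes = 9 hours and 40 minutes.
True time: 10:00 + 9 hours and 40 minutes = 7:40.

Final answer: 7:40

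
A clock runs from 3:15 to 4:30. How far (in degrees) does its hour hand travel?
The hour hand moves 0.5 degrees per minute.
Time elapsed: 4:30 - 3:15 = 75 minutes
Angular displacement: 75 x 0.5 = 37.5 degrees

Final answer: 37.5 degrees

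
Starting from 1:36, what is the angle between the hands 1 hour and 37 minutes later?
First find the time 1 hour and 37 minutes after 1:36.
Total minutes: 1 x 60 + 36 + 1 x 60 + 37 = 193.
193 mod 720 = 193 minutes = 3:13.
Now compute the angle at 3:13:
Hour hand: 3 x 30 + 13 x 0.5 = 96.5 degrees
Minute hand: 13 x 6 = 78 degrees
Difference: |96.5 - 78| = 18.5 degrees
The angle is 18.5 degrees

Final answer: 18.5 degrees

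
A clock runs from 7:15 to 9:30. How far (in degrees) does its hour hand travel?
The hour hand moves 0.5 degrees per minute.
Time elapsed: 9:30 - 7:15 = 135 minutes
Angular displacement: 135 x 0.5 = 67.5 degrees

Final answer: 67.5 degrees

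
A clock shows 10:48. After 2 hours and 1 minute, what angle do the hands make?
First find the time 2 hours and 1 minute after 10:48.
Total minutes: 10 x 60 + 48 + 2 x 60 + 1 = 769.
769 mod 720 = 49 minutes = 12:49.
Now compute the angle at 12:49:
Hour hand: 0 x 30 + 49 x 0.5 = 24.5 degrees
Minute hand: 49 x 6 = 294 degrees
Difference: |24.5 - 294| = 269.5 degrees
Smaller angle: 360 - 269.5 = 90.5 degrees

Final answer: 90.5 degrees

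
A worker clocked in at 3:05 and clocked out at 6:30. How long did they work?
From 3:05 to 6:30:
(6 x 60 + 30) - (3 x 60 + 5) = 390 - 185 = 205 minutes
= 3 hours and 25 minutes

Final answer: 3 hours and 25 minutes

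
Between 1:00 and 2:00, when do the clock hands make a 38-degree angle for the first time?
At t minutes past 1:00, the hour hand is at 30 x 1 + 0.5t degrees and the minute hand is at 6t degrees.
The smaller angle between them is 38 degrees when |30H - 5.5t| = 38 or |30H - 5.5t| = 322.
With H = 1, solve 30 x 1 - 5.5t = +/- target for each target:
  t = (30 x 1 - 38) / 5.5 = -1.45 (outside (0, 60))
  t = (30 x 1 + 38) / 5.5 = 12.36
  t = (30 x 1 - 322) / 5.5 = -53.09 (outside (0, 60))
  t = (30 x 1 + 322) / 5.5 = 64 (outside (0, 60))
Valid solutions in (0, 60): {12.36} minutes.
The first occurrence is t = 12.36 minutes.
The hands form a 38-degree angle at 12.36 minutes past 1:00.

Final answer: 12.36 minutes past 1:00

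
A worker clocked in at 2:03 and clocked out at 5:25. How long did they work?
From 2:03 to 5:25:
(5 x 60 + 25) - (2 x 60 + 3) = 325 - 123 = 202 minutes
= 3 hours and 22 minutes

Final answer: 3 hours and 22 minutes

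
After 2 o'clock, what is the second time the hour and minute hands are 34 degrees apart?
At t minutes past 2:00, the hour hand is at 30 x 2 + 0.5t degrees and the minute hand is at 6t degrees.
The smaller angle between them is 34 degrees when |30H - 5.5t| = 34 or |30H - 5.5t| = 326.
With H = 2, solve 30 x 2 - 5.5t = +/- target for each target:
  t = (30 x 2 - 34) / 5.5 = 4.73
  t = (30 x 2 + 34) / 5.5 = 17.09
  t = (30 x 2 - 326) / 5.5 = -48.36 (outside (0, 60))
  t = (30 x 2 + 326) / 5.5 = 70.18 (outside (0, 60))
Valid solutions in (0, 60): {4.73, 17.09} minutes.
The second occurrence is t = 17.09 minutes.
The hands form a 34-degree angle at 17.09 minutes past 2:00.

Final answer: 17.09 minutes past 2:00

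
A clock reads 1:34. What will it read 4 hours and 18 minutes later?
Starting time: 1:34
Adding 18 minutes to 34 minutes: 34 + 18 = 52 minutes
Adding 4 hours: 1 + 4 = 5
Final time: 5:52

Final answer: 5:52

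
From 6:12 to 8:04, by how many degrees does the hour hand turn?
The hour hand moves 0.5 degrees per minute.
Time elapsed: 8:04 - 6:12 = 112 minutes
Angular displacement: 112 x 0.5 = 56 degrees

Final answer: 56 degrees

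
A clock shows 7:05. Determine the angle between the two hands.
Hour hand position: 7 x 30 + 5 x 0.5 = 212.5 degrees
Minute hand position: 5 x 6 = 30 degrees
Difference: |212.5 - 30| = 182.5 degrees
Since 182.5 > 180, the smaller angle is 360 - 182.5 = 177.5 degrees

Final answer: 177.5 degrees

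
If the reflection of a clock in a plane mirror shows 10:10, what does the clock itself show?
Reflection across the vertical (12-6) axis maps a hand at angle A degrees to (360 - A) degrees, which sends a reading of T minutes past 12:00 to (720 - T) minutes past 12:00.
Mirror reads 10:10 = 610 minutes past 12:00.
Actual time: (720 - 610) mod 720 = 110 minutes = 1:50.

Final answer: 1:50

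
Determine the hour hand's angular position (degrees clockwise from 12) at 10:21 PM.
The hour hand moves 30 degrees per hour and 0.5 degrees per minute.
At 10:21: (10) x 30 + 21 x 0.5 = 300 + 10.5 = 310.5 degrees

Final answer: 310.5 degrees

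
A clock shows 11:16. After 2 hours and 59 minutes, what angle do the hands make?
First find the time 2 hours and 59 minutes after 11:16.
Total minutes: 11 x 60 + 16 + 2 x 60 + 59 = 855.
855 mod 720 = 135 minutes = 2:15.
Now compute the angle at 2:15:
Hour hand: 2 x 30 + 15 x 0.5 = 67.5 degrees
Minute hand: 15 x 6 = 90 degrees
Difference: |67.5 - 90| = 22.5 degrees
The angle is 22.5 degrees

Final answer: 22.5 degrees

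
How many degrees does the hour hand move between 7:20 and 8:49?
The hour hand moves 0.5 degrees per minute.
Time elapsed: 8:49 - 7:20 = 89 minutes
Angular displacement: 89 x 0.5 = 44.5 degrees

Final answer: 44.5 degrees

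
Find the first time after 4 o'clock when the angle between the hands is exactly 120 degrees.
At t minutes past 4:00, the hour hand is at 30 x 4 + 0.5t degrees and the minute hand is at 6t degrees.
The smaller angle between them is 120 degrees when |30H - 5.5t| = 120 or |30H - 5.5t| = 240.
With H = 4, solve 30 x 4 - 5.5t = +/- target for each target:
  t = (30 x 4 - 120) / 5.5 = 0 (outside (0, 60))
  t = (30 x 4 + 120) / 5.5 = 43.64
  t = (30 x 4 - 240) / 5.5 = -21.82 (outside (0, 60))
  t = (30 x 4 + 240) / 5.5 = 65.45 (outside (0, 60))
Valid solutions in (0, 60): {43.64} minutes.
The first occurrence is t = 43.64 minutes.
The hands form a 120-degree angle at 43.64 minutes past 4:00.

Final answer: 43.64 minutes past 4:00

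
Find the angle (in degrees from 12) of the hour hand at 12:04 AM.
The hour hand moves 30 degrees per hour and 0.5 degrees per minute.
At 12:04: (0) x 30 + 4 x 0.5 = 0 + 2 = 2 degrees

Final answer: 2 degrees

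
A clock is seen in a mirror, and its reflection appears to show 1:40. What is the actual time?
Reflection across the vertical (12-6) axis maps a hand at angle A degrees to (360 - A) degrees, which sends a reading of T minutes past 12:00 to (720 - T) minutes past 12:00.
Mirror reads 1:40 = 100 minutes past 12:00.
Actual time: (720 - 100) mod 720 = 620 minutes = 10:20.

Final answer: 10:20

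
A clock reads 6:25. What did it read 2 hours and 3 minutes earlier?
Starting time: 6:25 = 385 total minutes past 12:00
Subtracting: 2 hours and 3 minutes = 123 minutes
385 - 123 = 262 minutes
= 4 hours and 22 minutes past 12:00 = 4:22

Final answer: 4:22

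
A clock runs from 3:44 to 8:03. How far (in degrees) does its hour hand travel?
The hour hand moves 0.5 degrees per minute.
Time elapsed: 8:03 - 3:44 = 259 minutes
Angular displacement: 259 x 0.5 = 129.5 degrees

Final answer: 129.5 degrees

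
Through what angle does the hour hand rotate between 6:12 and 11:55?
The hour hand moves 0.5 degrees per minute.
Time elapsed: 11:55 - 6:12 = 343 minutes
Angular displacement: 343 x 0.5 = 171.5 degrees

Final answer: 171.5 degrees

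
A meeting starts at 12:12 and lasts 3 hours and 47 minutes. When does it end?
Starting time: 12:12
Adding 47 minutes to 12 minutes: 12 + 47 = 59 minutes
Adding 3 hours: 12 + 3 = 15 - 12 = 3
Final time: 3:59

Final answer: 3:59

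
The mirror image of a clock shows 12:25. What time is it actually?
Reflection across the vertical (12-6) axis maps a hand at angle A degrees to (360 - A) degrees, which sends a reading of T minutes past 12:00 to (720 - T) minutes past 12:00.
Mirror reads 12:25 = 25 minutes past 12:00.
Actual time: (720 - 25) mod 720 = 695 minutes = 11:35.

Final answer: 11:35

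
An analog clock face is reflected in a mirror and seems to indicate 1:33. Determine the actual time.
Reflection across the vertical (12-6) axis maps a hand at angle A degrees to (360 - A) degrees, which sends a reading of T minutes past 12:00 to (720 - T) minutes past 12:00.
Mirror reads 1:33 = 93 minutes past 12:00.
Actual time: (720 - 93) mod 720 = 627 minutes = 10:27.

Final answer: 10:27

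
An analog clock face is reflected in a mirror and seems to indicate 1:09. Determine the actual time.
Reflection across the vertical (12-6) axis maps a hand at angle A degrees to (360 - A) degrees, which sends a reading of T minutes past 12:00 to (720 - T) minutes past 12:00.
Mirror reads 1:09 = 69 minutes past 12:00.
Actual time: (720 - 69) mod 720 = 651 minutes = 10:51.

Final answer: 10:51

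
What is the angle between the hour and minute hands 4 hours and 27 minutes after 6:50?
First find the time 4 hours and 27 minutes after 6:50.
Total minutes: 6 x 60 + 50 + 4 x 60 + 27 = 677.
677 mod 720 = 677 minutes = 11:17.
Now compute the angle at 11:17:
Hour hand: 11 x 30 + 17 x 0.5 = 338.5 degrees
Minute hand: 17 x 6 = 102 degrees
Difference: |338.5 - 102| = 236.5 degrees
Smaller angle: 360 - 236.5 = 123.5 degrees

Final answer: 123.5 degrees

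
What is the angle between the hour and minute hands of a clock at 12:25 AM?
Hour hand position: 0 x 30 + 25 x 0.5 = 12.5 degrees
Minute hand position: 25 x 6 = 150 degrees
Difference: |12.5 - 150| = 137.5 degrees
The angle between the hands is 137.5 degrees

Final answer: 137.5 degrees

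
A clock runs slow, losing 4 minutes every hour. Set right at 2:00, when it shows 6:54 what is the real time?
For every 60 true minutes, the faulty clock advances 56 minutes, so 1 faulty-clock minute corresponds to 60/56 true minutes.
From 2:00 to 6:54 on the faulty dial is 294 minutes.
True elapsed: 294 x 60/56 = 315 minutes = 5 hours and 15 minutes.
True time: 2:00 + 5 hours and 15 minutes = 7:15.

Final answer: 7:15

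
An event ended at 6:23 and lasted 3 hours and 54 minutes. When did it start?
Starting time: 6:23 = 383 total minutes past 12:00
Subtracting: 3 hours and 54 minutes = 234 minutes
383 - 234 = 149 minutes
= 2 hours and 29 minutes past 12:00 = 2:29

Final answer: 2:29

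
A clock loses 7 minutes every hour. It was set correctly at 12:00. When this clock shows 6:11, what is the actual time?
For every 60 true minutes, the faulty clock advances 53 minutes, so 1 faulty-clock minute corresponds to 60/53 true minutes.
From 12:00 to 6:11 on the faulty dial is 371 minutes.
True elapsed: 371 x 60/53 = 420 minutes = 7 hours.
True time: 12:00 + 7 hours = 7:00.

Final answer: 7:00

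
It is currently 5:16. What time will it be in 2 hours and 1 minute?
Starting time: 5:16
Adding 1 minute to 16 minutes: 16 + 1 = 17 minutes
Adding 2 hours: 5 + 2 = 7
Final time: 7:17

Final answer: 7:17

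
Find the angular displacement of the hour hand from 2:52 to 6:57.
The hour hand moves 0.5 degrees per minute.
Time elapsed: 6:57 - 2:52 = 245 minutes
Angular displacement: 245 x 0.5 = 122.5 degrees

Final answer: 122.5 degrees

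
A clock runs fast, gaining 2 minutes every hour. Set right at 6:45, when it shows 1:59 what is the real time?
For every 60 true minutes, the faulty clock advances 62 minutes, so 1 faulty-clock minute corresponds to 60/62 true minutes.
From 6:45 to 1:59 on the faulty dial is 434 minutes.
True elapsed: 434 x 60/62 = 420 minutes = 7 hours.
True time: 6:45 + 7 hours = 1:45.

Final answer: 1:45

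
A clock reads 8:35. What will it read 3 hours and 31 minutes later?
Starting time: 8:35
Adding 31 minutes to 35 minutes: 35 + 31 = 66 minutes = 1 hour and 6 minutes
Adding 3 hours: 8 + 3 + 1 (carry) = 12
Final time: 12:06

Final answer: 12:06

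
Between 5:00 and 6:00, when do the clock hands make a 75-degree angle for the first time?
At t minutes past 5:00, the hour hand is at 30 x 5 + 0.5t degrees and the minute hand is at 6t degrees.
The smaller angle between them is 75 degrees when |30H - 5.5t| = 75 or |30H - 5.5t| = 285.
With H = 5, solve 30 x 5 - 5.5t = +/- target for each target:
  t = (30 x 5 - 75) / 5.5 = 13.64
  t = (30 x 5 + 75) / 5.5 = 40.91
  t = (30 x 5 - 285) / 5.5 = -24.55 (outside (0, 60))
  t = (30 x 5 + 285) / 5.5 = 79.09 (outside (0, 60))
Valid solutions in (0, 60): {13.64, 40.91} minutes.
The first occurrence is t = 13.64 minutes.
The hands form a 75-degree angle at 13.64 minutes past 5:00.

Final answer: 13.64 minutes past 5:00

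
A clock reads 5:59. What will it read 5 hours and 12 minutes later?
Starting time: 5:59
Adding 12 minutes to 59 minutes: 59 + 12 = 71 minutes = 1 hour and 11 minutes
Adding 5 hours: 5 + 5 + 1 (carry) = 11
Final time: 11:11

Final answer: 11:11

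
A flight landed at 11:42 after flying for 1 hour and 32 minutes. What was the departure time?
Starting time: 11:42 = 702 total minutes past 12:00
Subtracting: 1 hour and 32 minutes = 92 minutes
702 - 92 = 610 minutes
= 10 hours and 10 minutes past 12:00 = 10:10

Final answer: 10:10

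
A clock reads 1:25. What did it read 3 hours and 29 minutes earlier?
Starting time: 1:25 = 85 total minutes past 12:00
Subtracting: 3 hours and 29 minutes = 209 minutes
85 - 209 = -124 (negative, add 12 hours = 720) = 596 minutes
= 9 hours and 56 minutes past 12:00 = 9:56

Final answer: 9:56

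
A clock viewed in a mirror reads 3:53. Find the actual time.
Reflection across the vertical (12-6) axis maps a hand at angle A degrees to (360 - A) degrees, which sends a reading of T minutes past 12:00 to (720 - T) minutes past 12:00.
Mirror reads 3:53 = 233 minutes past 12:00.
Actual time: (720 - 233) mod 720 = 487 minutes = 8:07.

Final answer: 8:07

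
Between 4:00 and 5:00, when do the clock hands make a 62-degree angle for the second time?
At t minutes past 4:00, the hour hand is at 30 x 4 + 0.5t degrees and the minute hand is at 6t degrees.
The smaller angle between them is 62 degrees when |30H - 5.5t| = 62 or |30H - 5.5t| = 298.
With H = 4, solve 30 x 4 - 5.5t = +/- target for each target:
  t = (30 x 4 - 62) / 5.5 = 10.55
  t = (30 x 4 + 62) / 5.5 = 33.09
  t = (30 x 4 - 298) / 5.5 = -32.36 (outside (0, 60))
  t = (30 x 4 + 298) / 5.5 = 76 (outside (0, 60))
Valid solutions in (0, 60): {10.55, 33.09} minutes.
The second occurrence is t = 33.09 minutes.
The hands form a 62-degree angle at 33.09 minutes past 4:00.

Final answer: 33.09 minutes past 4:00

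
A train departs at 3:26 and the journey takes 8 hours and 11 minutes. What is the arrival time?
Starting time: 3:26
Adding 11 minutes to 26 minutes: 26 + 11 = 37 minutes
Adding 8 hours: 3 + 8 = 11
Final time: 11:37

Final answer: 11:37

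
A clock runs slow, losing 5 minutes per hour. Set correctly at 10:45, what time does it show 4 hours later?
For every 60 true minutes, the faulty clock advances 60 - 5 = 55 minutes.
True elapsed: 4 hours = 240 minutes.
Faulty clock advances: 240 x 55/60 = 220 minutes (drift: 20 minutes behind).
Shown time: 10:45 + 220 minutes = 2:25.

Final answer: 2:25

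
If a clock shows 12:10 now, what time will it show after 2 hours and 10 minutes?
Starting time: 12:10
Adding 10 minutes to 10 minutes: 10 + 10 = 20 minutes
Adding 2 hours: 12 + 2 = 14 - 12 = 2
Final time: 2:20

Final answer: 2:20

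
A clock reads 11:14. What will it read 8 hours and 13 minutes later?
Starting time: 11:14
Adding 13 minutes to 14 minutes: 14 + 13 = 27 minutes
Adding 8 hours: 11 + 8 = 19 - 12 = 7
Final time: 7:27

Final answer: 7:27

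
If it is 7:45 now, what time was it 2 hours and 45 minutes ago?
Starting time: 7:45 = 465 total minutes past 12:00
Subtracting: 2 hours and 45 minutes = 165 minutes
465 - 165 = 300 minutes
= 5 hours past 12:00 = 5:00

Final answer: 5:00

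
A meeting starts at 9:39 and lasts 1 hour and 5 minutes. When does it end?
Starting time: 9:39
Adding 5 minutes to 39 minutes: 39 + 5 = 44 minutes
Adding 1 hour: 9 + 1 = 10
Final time: 10:44

Final answer: 10:44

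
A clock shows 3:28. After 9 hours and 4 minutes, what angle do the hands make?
First find the time 9 hours and 4 minutes after 3:28.
Total minutes: 3 x 60 + 28 + 9 x 60 + 4 = 752.
752 mod 720 = 32 minutes = 12:32.
Now compute the angle at 12:32:
Hour hand: 0 x 30 + 32 x 0.5 = 16 degrees
Minute hand: 32 x 6 = 192 degrees
Difference: |16 - 192| = 176 degrees
The angle is 176 degrees

Final answer: 176 degrees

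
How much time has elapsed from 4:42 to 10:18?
From 4:42 to 10:18:
(10 x 60 + 18) - (4 x 60 + 42) = 618 - 282 = 336 minutes
= 5 hours and 36 minutes

Final answer: 5 hours and 36 minutes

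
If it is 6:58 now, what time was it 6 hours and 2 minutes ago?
Starting time: 6:58 = 418 total minutes past 12:00
Subtracting: 6 hours and 2 minutes = 362 minutes
418 - 362 = 56 minutes
= 56 minutes past 12:00 = 12:56

Final answer: 12:56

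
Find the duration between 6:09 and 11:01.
From 6:09 to 11:01:
(11 x 60 + 1) - (6 x 60 + 9) = 661 - 369 = 292 minutes
= 4 hours and 52 minutes

Final answer: 4 hours and 52 minutes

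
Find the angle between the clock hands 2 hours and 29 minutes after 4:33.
First find the time 2 hours and 29 minutes after 4:33.
Total minutes: 4 x 60 + 33 + 2 x 60 + 29 = 422.
422 mod 720 = 422 minutes = 7:02.
Now compute the angle at 7:02:
Hour hand: 7 x 30 + 2 x 0.5 = 211 degrees
Minute hand: 2 x 6 = 12 degrees
Difference: |211 - 12| = 199 degrees
Smaller angle: 360 - 199 = 161 degrees

Final answer: 161 degrees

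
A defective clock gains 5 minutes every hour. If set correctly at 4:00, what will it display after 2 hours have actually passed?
For every 60 true minutes, the faulty clock advances 60 + 5 = 65 minutes.
True elapsed: 2 hours = 120 minutes.
Faulty clock advances: 120 x 65/60 = 130 minutes (drift: 10 minutes ahead).
Shown time: 4:00 + 130 minutes = 6:10.

Final answer: 6:10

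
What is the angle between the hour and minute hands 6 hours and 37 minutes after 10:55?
First find the time 6 hours and 37 minutes after 10:55.
Total minutes: 10 x 60 + 55 + 6 x 60 + 37 = 1052.
1052 mod 720 = 332 minutes = 5:32.
Now compute the angle at 5:32:
Hour hand: 5 x 30 + 32 x 0.5 = 166 degrees
Minute hand: 32 x 6 = 192 degrees
Difference: |166 - 192| = 26 degrees
The angle is 26 degrees

Final answer: 26 degrees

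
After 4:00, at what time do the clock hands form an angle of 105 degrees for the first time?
At t minutes past 4:00, the hour hand is at 30 x 4 + 0.5t degrees and the minute hand is at 6t degrees.
The smaller angle between them is 105 degrees when |30H - 5.5t| = 105 or |30H - 5.5t| = 255.
With H = 4, solve 30 x 4 - 5.5t = +/- target for each target:
  t = (30 x 4 - 105) / 5.5 = 2.73
  t = (30 x 4 + 105) / 5.5 = 40.91
  t = (30 x 4 - 255) / 5.5 = -24.55 (outside (0, 60))
  t = (30 x 4 + 255) / 5.5 = 68.18 (outside (0, 60))
Valid solutions in (0, 60): {2.73, 40.91} minutes.
The first occurrence is t = 2.73 minutes.
The hands form a 105-degree angle at 2.73 minutes past 4:00.

Final answer: 2.73 minutes past 4:00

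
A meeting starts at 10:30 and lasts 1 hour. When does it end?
Starting time: 10:30
Adding 0 minutes to 30 minutes: 30 + 0 = 30 minutes
Adding 1 hour: 10 + 1 = 11
Final time: 11:30

Final answer: 11:30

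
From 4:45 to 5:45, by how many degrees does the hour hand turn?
The hour hand moves 0.5 degrees per minute.
Time elapsed: 5:45 - 4:45 = 60 minutes
Angular displacement: 60 x 0.5 = 30 degrees

Final answer: 30 degrees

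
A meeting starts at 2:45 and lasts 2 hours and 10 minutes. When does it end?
Starting time: 2:45
Adding 10 minutes to 45 minutes: 45 + 10 = 55 minutes
Adding 2 hours: 2 + 2 = 4
Final time: 4:55

Final answer: 4:55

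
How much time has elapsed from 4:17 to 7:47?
From 4:17 to 7:47:
(7 x 60 + 47) - (4 x 60 + 17) = 467 - 257 = 210 minutes
= 3 hours and 30 minutes

Final answer: 3 hours and 30 minutes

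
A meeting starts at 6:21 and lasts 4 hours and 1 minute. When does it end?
Starting time: 6:21
Adding 1 minute to 21 minutes: 21 + 1 = 22 minutes
Adding 4 hours: 6 + 4 = 10
Final time: 10:22

Final answer: 10:22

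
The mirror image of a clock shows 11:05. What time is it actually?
Reflection across the vertical (12-6) axis maps a hand at angle A degrees to (360 - A) degrees, which sends a reading of T minutes past 12:00 to (720 - T) minutes past 12:00.
Mirror reads 11:05 = 665 minutes past 12:00.
Actual time: (720 - 665) mod 720 = 55 minutes = 12:55.

Final answer: 12:55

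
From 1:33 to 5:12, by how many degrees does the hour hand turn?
The hour hand moves 0.5 degrees per minute.
Time elapsed: 5:12 - 1:33 = 219 minutes
Angular displacement: 219 x 0.5 = 109.5 degrees

Final answer: 109.5 degrees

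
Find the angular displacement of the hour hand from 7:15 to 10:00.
The hour hand moves 0.5 degrees per minute.
Time elapsed: 10:00 - 7:15 = 165 minutes
Angular displacement: 165 x 0.5 = 82.5 degrees

Final answer: 82.5 degrees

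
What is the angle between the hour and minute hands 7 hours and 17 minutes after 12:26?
First find the time 7 hours and 17 minutes after 12:26.
Total minutes: 12 x 60 + 26 + 7 x 60 + 17 = 1183.
1183 mod 720 = 463 minutes = 7:43.
Now compute the angle at 7:43:
Hour hand: 7 x 30 + 43 x 0.5 = 231.5 degrees
Minute hand: 43 x 6 = 258 degrees
Difference: |231.5 - 258| = 26.5 degrees
The angle is 26.5 degrees

Final answer: 26.5 degrees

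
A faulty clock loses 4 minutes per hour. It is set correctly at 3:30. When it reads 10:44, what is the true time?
For every 60 true minutes, the faulty clock advances 56 minutes, so 1 faulty-clock minute corresponds to 60/56 true minutes.
From 3:30 to 10:44 on the faulty dial is 434 minutes.
True elapsed: 434 x 60/56 = 465 minutes = 7 hours and 45 minutes.
True time: 3:30 + 7 hours and 45 minutes = 11:15.

Final answer: 11:15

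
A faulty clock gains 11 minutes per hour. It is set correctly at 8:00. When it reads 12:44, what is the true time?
For every 60 true minutes, the faulty clock advances 71 minutes, so 1 faulty-clock minute corresponds to 60/71 true minutes.
From 8:00 to 12:44 on the faulty dial is 284 minutes.
True elapsed: 284 x 60/71 = 240 minutes = 4 hours.
True time: 8:00 + 4 hours = 12:00.

Final answer: 12:00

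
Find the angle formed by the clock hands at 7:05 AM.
Hour hand position: 7 x 30 + 5 x 0.5 = 212.5 degrees
Minute hand position: 5 x 6 = 30 degrees
Difference: |212.5 - 30| = 182.5 degrees
Since 182.5 > 180, the smaller angle is 360 - 182.5 = 177.5 degrees

Final answer: 177.5 degrees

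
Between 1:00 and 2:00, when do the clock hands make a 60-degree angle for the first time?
At t minutes past 1:00, the hour hand is at 30 x 1 + 0.5t degrees and the minute hand is at 6t degrees.
The smaller angle between them is 60 degrees when |30H - 5.5t| = 60 or |30H - 5.5t| = 300.
With H = 1, solve 30 x 1 - 5.5t = +/- target for each target:
  t = (30 x 1 - 60) / 5.5 = -5.45 (outside (0, 60))
  t = (30 x 1 + 60) / 5.5 = 16.36
  t = (30 x 1 - 300) / 5.5 = -49.09 (outside (0, 60))
  t = (30 x 1 + 300) / 5.5 = 60 (outside (0, 60))
Valid solutions in (0, 60): {16.36} minutes.
The first occurrence is t = 16.36 minutes.
The hands form a 60-degree angle at 16.36 minutes past 1:00.

Final answer: 16.36 minutes past 1:00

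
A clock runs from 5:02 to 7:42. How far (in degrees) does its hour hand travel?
The hour hand moves 0.5 degrees per minute.
Time elapsed: 7:42 - 5:02 = 160 minutes
Angular displacement: 160 x 0.5 = 80 degrees

Final answer: 80 degrees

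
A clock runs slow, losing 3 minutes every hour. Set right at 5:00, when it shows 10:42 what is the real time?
For every 60 true minutes, the faulty clock advances 57 minutes, so 1 faulty-clock minute corresponds to 60/57 true minutes.
From 5:00 to 10:42 on the faulty dial is 342 minutes.
True elapsed: 342 x 60/57 = 360 minutes = 6 hours.
True time: 5:00 + 6 hours = 11:00.

Final answer: 11:00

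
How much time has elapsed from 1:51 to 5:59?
From 1:51 to 5:59:
(5 x 60 + 59) - (1 x 60 + 51) = 359 - 111 = 248 minutes
= 4 hours and 8 minutes

Final answer: 4 hours and 8 minutes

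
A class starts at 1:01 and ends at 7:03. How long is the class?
From 1:01 to 7:03:
(7 x 60 + 3) - (1 x 60 + 1) = 423 - 61 = 362 minutes
= 6 hours and 2 minutes

Final answer: 6 hours and 2 minutes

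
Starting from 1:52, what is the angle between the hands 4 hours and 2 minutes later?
First find the time 4 hours and 2 minutes after 1:52.
Total minutes: 1 x 60 + 52 + 4 x 60 + 2 = 354.
354 mod 720 = 354 minutes = 5:54.
Now compute the angle at 5:54:
Hour hand: 5 x 30 + 54 x 0.5 = 177 degrees
Minute hand: 54 x 6 = 324 degrees
Difference: |177 - 324| = 147 degrees
The angle is 147 degrees

Final answer: 147 degrees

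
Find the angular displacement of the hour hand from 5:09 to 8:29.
The hour hand moves 0.5 degrees per minute.
Time elapsed: 8:29 - 5:09 = 200 minutes
Angular displacement: 200 x 0.5 = 100 degrees

Final answer: 100 degrees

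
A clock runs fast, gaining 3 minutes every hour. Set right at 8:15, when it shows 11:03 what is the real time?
For every 60 true minutes, the faulty clock advances 63 minutes, so 1 faulty-clock minute corresponds to 60/63 true minutes.
From 8:15 to 11:03 on the faulty dial is 168 minutes.
True elapsed: 168 x 60/63 = 160 minutes = 2 hours and 40 minutes.
True time: 8:15 + 2 hours and 40 minutes = 10:55.

Final answer: 10:55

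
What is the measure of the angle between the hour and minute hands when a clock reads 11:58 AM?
Hour hand position: 11 x 30 + 58 x 0.5 = 359 degrees
Minute hand position: 58 x 6 = 348 degrees
Difference: |359 - 348| = 11 degrees
The angle between the hands is 11 degrees

Final answer: 11 degrees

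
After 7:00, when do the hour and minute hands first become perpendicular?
At t minutes past 7:00, the hour hand is at 30 x 7 + 0.5t degrees and the minute hand is at 6t degrees.
The smaller angle between them is 90 degrees when |30H - 5.5t| = 90 or |30H - 5.5t| = 270.
With H = 7, solve 30 x 7 - 5.5t = +/- target for each target:
  t = (30 x 7 - 90) / 5.5 = 21.82
  t = (30 x 7 + 90) / 5.5 = 54.55
  t = (30 x 7 - 270) / 5.5 = -10.91 (outside (0, 60))
  t = (30 x 7 + 270) / 5.5 = 87.27 (outside (0, 60))
Valid solutions in (0, 60): {21.82, 54.55} minutes.
First occurrence: t = 21.82 minutes.
The hands are at right angles at 21.82 minutes past 7:00.

Final answer: 21.82 minutes past 7:00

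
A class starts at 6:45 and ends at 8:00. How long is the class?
From 6:45 to 8:00:
(8 x 60 + 0) - (6 x 60 + 45) = 480 - 405 = 75 minutes
= 1 hour and 15 minutes

Final answer: 1 hour and 15 minutes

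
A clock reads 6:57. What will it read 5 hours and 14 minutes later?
Starting time: 6:57
Adding 14 minutes to 57 minutes: 57 + 14 = 71 minutes = 1 hour and 11 minutes
Adding 5 hours: 6 + 5 + 1 (carry) = 12
Final time: 12:11

Final answer: 12:11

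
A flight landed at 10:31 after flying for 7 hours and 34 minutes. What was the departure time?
Starting time: 10:31 = 631 total minutes past 12:00
Subtracting: 7 hours and 34 minutes = 454 minutes
631 - 454 = 177 minutes
= 2 hours and 57 minutes past 12:00 = 2:57

Final answer: 2:57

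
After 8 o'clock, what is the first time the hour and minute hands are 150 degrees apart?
At t minutes past 8:00, the hour hand is at 30 x 8 + 0.5t degrees and the minute hand is at 6t degrees.
The smaller angle between them is 150 degrees when |30H - 5.5t| = 150 or |30H - 5.5t| = 210.
With H = 8, solve 30 x 8 - 5.5t = +/- target for each target:
  t = (30 x 8 - 150) / 5.5 = 16.36
  t = (30 x 8 + 150) / 5.5 = 70.91 (outside (0, 60))
  t = (30 x 8 - 210) / 5.5 = 5.45
  t = (30 x 8 + 210) / 5.5 = 81.82 (outside (0, 60))
Valid solutions in (0, 60): {5.45, 16.36} minutes.
The first occurrence is t = 5.45 minutes.
The hands form a 150-degree angle at 5.45 minutes past 8:00.

Final answer: 5.45 minutes past 8:00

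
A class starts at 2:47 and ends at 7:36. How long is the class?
From 2:47 to 7:36:
(7 x 60 + 36) - (2 x 60 + 47) = 456 - 167 = 289 minutes
= 4 hours and 49 minutes

Final answer: 4 hours and 49 minutes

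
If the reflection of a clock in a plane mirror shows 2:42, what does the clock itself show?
Reflection across the vertical (12-6) axis maps a hand at angle A degrees to (360 - A) degrees, which sends a reading of T minutes past 12:00 to (720 - T) minutes past 12:00.
Mirror reads 2:42 = 162 minutes past 12:00.
Actual time: (720 - 162) mod 720 = 558 minutes = 9:18.

Final answer: 9:18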